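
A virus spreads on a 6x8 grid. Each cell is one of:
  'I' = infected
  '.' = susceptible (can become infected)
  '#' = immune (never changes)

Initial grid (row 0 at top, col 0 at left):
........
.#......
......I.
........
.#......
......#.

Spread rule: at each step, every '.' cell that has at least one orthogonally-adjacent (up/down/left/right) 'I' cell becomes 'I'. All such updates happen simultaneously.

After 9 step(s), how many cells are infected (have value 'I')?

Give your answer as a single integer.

Answer: 45

Derivation:
Step 0 (initial): 1 infected
Step 1: +4 new -> 5 infected
Step 2: +7 new -> 12 infected
Step 3: +7 new -> 19 infected
Step 4: +7 new -> 26 infected
Step 5: +6 new -> 32 infected
Step 6: +5 new -> 37 infected
Step 7: +4 new -> 41 infected
Step 8: +3 new -> 44 infected
Step 9: +1 new -> 45 infected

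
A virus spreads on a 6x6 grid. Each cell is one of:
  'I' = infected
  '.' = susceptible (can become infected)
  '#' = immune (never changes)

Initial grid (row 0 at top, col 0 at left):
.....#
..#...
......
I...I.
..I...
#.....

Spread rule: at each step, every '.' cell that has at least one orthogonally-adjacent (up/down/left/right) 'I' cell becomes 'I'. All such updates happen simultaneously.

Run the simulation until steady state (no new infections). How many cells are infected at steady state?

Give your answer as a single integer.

Answer: 33

Derivation:
Step 0 (initial): 3 infected
Step 1: +11 new -> 14 infected
Step 2: +10 new -> 24 infected
Step 3: +6 new -> 30 infected
Step 4: +2 new -> 32 infected
Step 5: +1 new -> 33 infected
Step 6: +0 new -> 33 infected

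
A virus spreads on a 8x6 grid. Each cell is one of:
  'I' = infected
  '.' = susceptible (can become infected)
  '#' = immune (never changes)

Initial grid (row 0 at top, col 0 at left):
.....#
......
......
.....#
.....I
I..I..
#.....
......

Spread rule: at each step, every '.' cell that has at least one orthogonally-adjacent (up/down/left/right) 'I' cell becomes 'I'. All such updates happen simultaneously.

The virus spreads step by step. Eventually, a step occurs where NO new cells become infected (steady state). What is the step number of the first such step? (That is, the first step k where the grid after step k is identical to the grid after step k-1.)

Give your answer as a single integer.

Answer: 7

Derivation:
Step 0 (initial): 3 infected
Step 1: +8 new -> 11 infected
Step 2: +10 new -> 21 infected
Step 3: +9 new -> 30 infected
Step 4: +7 new -> 37 infected
Step 5: +6 new -> 43 infected
Step 6: +2 new -> 45 infected
Step 7: +0 new -> 45 infected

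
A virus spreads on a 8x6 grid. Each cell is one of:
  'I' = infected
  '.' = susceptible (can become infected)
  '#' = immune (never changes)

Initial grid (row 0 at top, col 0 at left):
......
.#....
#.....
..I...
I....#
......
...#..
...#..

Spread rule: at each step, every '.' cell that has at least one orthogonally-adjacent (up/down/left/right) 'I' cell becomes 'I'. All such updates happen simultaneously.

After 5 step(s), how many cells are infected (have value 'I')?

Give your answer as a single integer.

Step 0 (initial): 2 infected
Step 1: +7 new -> 9 infected
Step 2: +8 new -> 17 infected
Step 3: +9 new -> 26 infected
Step 4: +7 new -> 33 infected
Step 5: +5 new -> 38 infected

Answer: 38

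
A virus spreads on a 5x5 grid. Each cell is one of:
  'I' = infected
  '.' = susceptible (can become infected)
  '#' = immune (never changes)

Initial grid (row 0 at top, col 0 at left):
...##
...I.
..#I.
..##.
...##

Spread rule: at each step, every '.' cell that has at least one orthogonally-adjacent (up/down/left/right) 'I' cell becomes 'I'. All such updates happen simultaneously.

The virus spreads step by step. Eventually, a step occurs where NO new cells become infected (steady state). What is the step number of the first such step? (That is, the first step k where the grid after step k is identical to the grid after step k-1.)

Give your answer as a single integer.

Answer: 7

Derivation:
Step 0 (initial): 2 infected
Step 1: +3 new -> 5 infected
Step 2: +3 new -> 8 infected
Step 3: +3 new -> 11 infected
Step 4: +3 new -> 14 infected
Step 5: +2 new -> 16 infected
Step 6: +2 new -> 18 infected
Step 7: +0 new -> 18 infected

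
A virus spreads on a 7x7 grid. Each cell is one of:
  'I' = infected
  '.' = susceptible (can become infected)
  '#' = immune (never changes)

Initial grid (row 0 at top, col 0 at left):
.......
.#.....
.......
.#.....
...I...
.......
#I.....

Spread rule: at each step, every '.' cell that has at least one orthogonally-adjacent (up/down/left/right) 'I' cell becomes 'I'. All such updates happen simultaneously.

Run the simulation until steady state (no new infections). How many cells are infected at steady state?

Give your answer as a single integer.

Step 0 (initial): 2 infected
Step 1: +6 new -> 8 infected
Step 2: +9 new -> 17 infected
Step 3: +8 new -> 25 infected
Step 4: +9 new -> 34 infected
Step 5: +6 new -> 40 infected
Step 6: +4 new -> 44 infected
Step 7: +2 new -> 46 infected
Step 8: +0 new -> 46 infected

Answer: 46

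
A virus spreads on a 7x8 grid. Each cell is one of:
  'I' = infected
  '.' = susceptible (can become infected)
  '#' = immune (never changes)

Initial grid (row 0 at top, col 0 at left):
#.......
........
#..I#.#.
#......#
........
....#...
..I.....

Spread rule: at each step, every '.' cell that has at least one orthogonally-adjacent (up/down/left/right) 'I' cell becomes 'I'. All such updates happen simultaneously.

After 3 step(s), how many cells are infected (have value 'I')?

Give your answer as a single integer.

Answer: 30

Derivation:
Step 0 (initial): 2 infected
Step 1: +6 new -> 8 infected
Step 2: +12 new -> 20 infected
Step 3: +10 new -> 30 infected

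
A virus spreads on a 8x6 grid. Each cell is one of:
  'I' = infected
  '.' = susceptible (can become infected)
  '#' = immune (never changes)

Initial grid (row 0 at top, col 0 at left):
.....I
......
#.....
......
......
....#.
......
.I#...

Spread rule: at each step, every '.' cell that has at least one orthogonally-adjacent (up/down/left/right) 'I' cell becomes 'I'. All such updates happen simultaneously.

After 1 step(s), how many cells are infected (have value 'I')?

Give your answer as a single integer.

Answer: 6

Derivation:
Step 0 (initial): 2 infected
Step 1: +4 new -> 6 infected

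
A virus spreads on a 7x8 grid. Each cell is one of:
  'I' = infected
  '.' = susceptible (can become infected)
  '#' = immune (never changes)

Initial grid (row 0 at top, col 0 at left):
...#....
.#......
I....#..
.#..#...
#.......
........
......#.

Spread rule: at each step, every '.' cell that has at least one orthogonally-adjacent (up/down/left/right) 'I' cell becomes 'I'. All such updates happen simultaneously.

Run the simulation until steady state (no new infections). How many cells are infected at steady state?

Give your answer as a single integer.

Answer: 49

Derivation:
Step 0 (initial): 1 infected
Step 1: +3 new -> 4 infected
Step 2: +2 new -> 6 infected
Step 3: +4 new -> 10 infected
Step 4: +5 new -> 15 infected
Step 5: +4 new -> 19 infected
Step 6: +6 new -> 25 infected
Step 7: +7 new -> 32 infected
Step 8: +8 new -> 40 infected
Step 9: +6 new -> 46 infected
Step 10: +2 new -> 48 infected
Step 11: +1 new -> 49 infected
Step 12: +0 new -> 49 infected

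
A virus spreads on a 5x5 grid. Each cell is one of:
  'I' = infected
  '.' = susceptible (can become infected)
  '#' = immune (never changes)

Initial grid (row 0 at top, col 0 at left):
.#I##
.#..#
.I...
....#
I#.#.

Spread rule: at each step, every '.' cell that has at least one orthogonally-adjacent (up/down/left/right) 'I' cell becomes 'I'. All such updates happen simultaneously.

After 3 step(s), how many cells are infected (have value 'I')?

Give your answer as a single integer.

Step 0 (initial): 3 infected
Step 1: +5 new -> 8 infected
Step 2: +4 new -> 12 infected
Step 3: +4 new -> 16 infected

Answer: 16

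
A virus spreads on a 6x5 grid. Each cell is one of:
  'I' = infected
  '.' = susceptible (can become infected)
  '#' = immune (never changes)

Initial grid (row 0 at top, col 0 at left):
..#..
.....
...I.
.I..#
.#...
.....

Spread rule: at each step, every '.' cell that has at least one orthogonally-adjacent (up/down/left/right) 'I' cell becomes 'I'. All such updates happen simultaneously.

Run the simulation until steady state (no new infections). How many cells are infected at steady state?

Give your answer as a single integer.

Answer: 27

Derivation:
Step 0 (initial): 2 infected
Step 1: +7 new -> 9 infected
Step 2: +8 new -> 17 infected
Step 3: +7 new -> 24 infected
Step 4: +3 new -> 27 infected
Step 5: +0 new -> 27 infected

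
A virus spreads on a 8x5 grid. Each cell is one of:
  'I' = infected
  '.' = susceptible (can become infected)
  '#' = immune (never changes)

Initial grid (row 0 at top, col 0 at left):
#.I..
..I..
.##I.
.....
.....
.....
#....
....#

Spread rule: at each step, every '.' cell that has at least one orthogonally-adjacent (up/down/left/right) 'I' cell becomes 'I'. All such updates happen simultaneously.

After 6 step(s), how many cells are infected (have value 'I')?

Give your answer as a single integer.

Step 0 (initial): 3 infected
Step 1: +6 new -> 9 infected
Step 2: +6 new -> 15 infected
Step 3: +5 new -> 20 infected
Step 4: +5 new -> 25 infected
Step 5: +5 new -> 30 infected
Step 6: +3 new -> 33 infected

Answer: 33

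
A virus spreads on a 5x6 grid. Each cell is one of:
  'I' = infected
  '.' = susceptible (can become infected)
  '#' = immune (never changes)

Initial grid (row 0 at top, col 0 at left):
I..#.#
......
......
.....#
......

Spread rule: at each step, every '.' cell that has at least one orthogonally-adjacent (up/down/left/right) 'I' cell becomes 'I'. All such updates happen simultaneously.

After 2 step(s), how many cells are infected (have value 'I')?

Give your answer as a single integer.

Answer: 6

Derivation:
Step 0 (initial): 1 infected
Step 1: +2 new -> 3 infected
Step 2: +3 new -> 6 infected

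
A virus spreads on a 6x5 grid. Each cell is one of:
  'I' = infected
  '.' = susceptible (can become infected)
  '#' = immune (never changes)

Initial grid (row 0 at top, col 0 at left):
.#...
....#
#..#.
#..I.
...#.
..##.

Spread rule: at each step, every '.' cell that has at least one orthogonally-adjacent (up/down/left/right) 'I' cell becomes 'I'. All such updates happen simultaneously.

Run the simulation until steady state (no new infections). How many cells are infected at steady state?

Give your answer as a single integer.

Step 0 (initial): 1 infected
Step 1: +2 new -> 3 infected
Step 2: +5 new -> 8 infected
Step 3: +4 new -> 12 infected
Step 4: +5 new -> 17 infected
Step 5: +3 new -> 20 infected
Step 6: +2 new -> 22 infected
Step 7: +0 new -> 22 infected

Answer: 22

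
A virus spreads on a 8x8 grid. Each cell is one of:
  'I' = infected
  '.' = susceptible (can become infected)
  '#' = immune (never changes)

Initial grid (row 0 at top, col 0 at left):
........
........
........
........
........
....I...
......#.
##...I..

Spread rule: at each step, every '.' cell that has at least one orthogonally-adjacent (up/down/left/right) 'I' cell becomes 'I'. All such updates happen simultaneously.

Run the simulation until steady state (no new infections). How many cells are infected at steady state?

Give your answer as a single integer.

Answer: 61

Derivation:
Step 0 (initial): 2 infected
Step 1: +7 new -> 9 infected
Step 2: +8 new -> 17 infected
Step 3: +10 new -> 27 infected
Step 4: +9 new -> 36 infected
Step 5: +9 new -> 45 infected
Step 6: +7 new -> 52 infected
Step 7: +5 new -> 57 infected
Step 8: +3 new -> 60 infected
Step 9: +1 new -> 61 infected
Step 10: +0 new -> 61 infected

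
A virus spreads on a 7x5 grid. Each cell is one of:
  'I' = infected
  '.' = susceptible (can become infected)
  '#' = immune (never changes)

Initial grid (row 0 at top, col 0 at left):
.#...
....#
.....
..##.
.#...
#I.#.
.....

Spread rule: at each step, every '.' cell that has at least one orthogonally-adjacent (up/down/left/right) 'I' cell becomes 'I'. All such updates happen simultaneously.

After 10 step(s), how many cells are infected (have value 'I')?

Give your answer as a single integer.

Answer: 24

Derivation:
Step 0 (initial): 1 infected
Step 1: +2 new -> 3 infected
Step 2: +3 new -> 6 infected
Step 3: +2 new -> 8 infected
Step 4: +2 new -> 10 infected
Step 5: +2 new -> 12 infected
Step 6: +1 new -> 13 infected
Step 7: +1 new -> 14 infected
Step 8: +2 new -> 16 infected
Step 9: +3 new -> 19 infected
Step 10: +5 new -> 24 infected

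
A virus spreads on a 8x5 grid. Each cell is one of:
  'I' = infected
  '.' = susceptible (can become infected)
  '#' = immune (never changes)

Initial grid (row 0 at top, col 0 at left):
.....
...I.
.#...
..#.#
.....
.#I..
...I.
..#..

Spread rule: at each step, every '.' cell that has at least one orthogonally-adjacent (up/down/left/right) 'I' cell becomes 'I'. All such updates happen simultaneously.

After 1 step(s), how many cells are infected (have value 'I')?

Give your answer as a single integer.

Answer: 12

Derivation:
Step 0 (initial): 3 infected
Step 1: +9 new -> 12 infected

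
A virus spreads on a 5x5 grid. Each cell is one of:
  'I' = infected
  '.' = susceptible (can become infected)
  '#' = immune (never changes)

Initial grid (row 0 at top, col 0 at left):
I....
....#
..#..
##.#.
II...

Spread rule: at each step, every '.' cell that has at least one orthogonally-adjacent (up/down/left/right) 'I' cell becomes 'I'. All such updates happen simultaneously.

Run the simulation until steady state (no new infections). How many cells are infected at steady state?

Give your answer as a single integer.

Answer: 20

Derivation:
Step 0 (initial): 3 infected
Step 1: +3 new -> 6 infected
Step 2: +5 new -> 11 infected
Step 3: +4 new -> 15 infected
Step 4: +3 new -> 18 infected
Step 5: +2 new -> 20 infected
Step 6: +0 new -> 20 infected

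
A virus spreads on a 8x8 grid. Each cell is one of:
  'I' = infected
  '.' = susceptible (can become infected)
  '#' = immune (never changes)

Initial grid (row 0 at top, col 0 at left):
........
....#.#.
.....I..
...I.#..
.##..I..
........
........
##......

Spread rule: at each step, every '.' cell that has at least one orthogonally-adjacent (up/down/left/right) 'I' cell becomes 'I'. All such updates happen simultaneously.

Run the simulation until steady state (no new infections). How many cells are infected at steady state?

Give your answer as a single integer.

Step 0 (initial): 3 infected
Step 1: +10 new -> 13 infected
Step 2: +11 new -> 24 infected
Step 3: +14 new -> 38 infected
Step 4: +11 new -> 49 infected
Step 5: +6 new -> 55 infected
Step 6: +2 new -> 57 infected
Step 7: +0 new -> 57 infected

Answer: 57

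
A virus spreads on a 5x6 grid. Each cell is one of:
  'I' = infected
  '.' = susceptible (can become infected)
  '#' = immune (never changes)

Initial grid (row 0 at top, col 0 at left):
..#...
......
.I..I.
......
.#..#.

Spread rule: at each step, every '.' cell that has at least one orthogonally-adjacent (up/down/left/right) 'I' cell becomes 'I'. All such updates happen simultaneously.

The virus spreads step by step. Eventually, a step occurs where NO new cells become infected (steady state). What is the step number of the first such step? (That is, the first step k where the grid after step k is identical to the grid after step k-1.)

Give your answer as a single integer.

Answer: 4

Derivation:
Step 0 (initial): 2 infected
Step 1: +8 new -> 10 infected
Step 2: +10 new -> 20 infected
Step 3: +7 new -> 27 infected
Step 4: +0 new -> 27 infected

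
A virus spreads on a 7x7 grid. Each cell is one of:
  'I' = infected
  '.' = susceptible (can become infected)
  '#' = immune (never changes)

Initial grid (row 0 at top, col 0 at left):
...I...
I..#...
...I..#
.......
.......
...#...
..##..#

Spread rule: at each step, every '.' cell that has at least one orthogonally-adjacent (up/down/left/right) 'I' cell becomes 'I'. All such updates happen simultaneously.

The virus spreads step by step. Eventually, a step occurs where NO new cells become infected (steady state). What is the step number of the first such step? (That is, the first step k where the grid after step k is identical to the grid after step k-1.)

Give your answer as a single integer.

Step 0 (initial): 3 infected
Step 1: +8 new -> 11 infected
Step 2: +10 new -> 21 infected
Step 3: +7 new -> 28 infected
Step 4: +7 new -> 35 infected
Step 5: +5 new -> 40 infected
Step 6: +3 new -> 43 infected
Step 7: +0 new -> 43 infected

Answer: 7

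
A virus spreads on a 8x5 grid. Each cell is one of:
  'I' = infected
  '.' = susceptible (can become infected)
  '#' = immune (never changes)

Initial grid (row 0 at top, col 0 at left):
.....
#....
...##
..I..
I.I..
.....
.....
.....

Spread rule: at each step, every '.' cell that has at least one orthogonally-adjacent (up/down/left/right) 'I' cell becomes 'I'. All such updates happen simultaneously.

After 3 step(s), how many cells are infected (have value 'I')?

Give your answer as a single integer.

Step 0 (initial): 3 infected
Step 1: +8 new -> 11 infected
Step 2: +9 new -> 20 infected
Step 3: +8 new -> 28 infected

Answer: 28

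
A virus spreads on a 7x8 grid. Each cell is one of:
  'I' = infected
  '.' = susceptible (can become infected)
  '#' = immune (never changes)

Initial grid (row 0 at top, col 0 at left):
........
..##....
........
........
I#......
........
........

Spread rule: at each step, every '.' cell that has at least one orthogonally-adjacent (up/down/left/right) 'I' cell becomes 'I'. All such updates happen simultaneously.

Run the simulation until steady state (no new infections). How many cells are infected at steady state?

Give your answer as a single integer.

Step 0 (initial): 1 infected
Step 1: +2 new -> 3 infected
Step 2: +4 new -> 7 infected
Step 3: +5 new -> 12 infected
Step 4: +7 new -> 19 infected
Step 5: +6 new -> 25 infected
Step 6: +6 new -> 31 infected
Step 7: +7 new -> 38 infected
Step 8: +7 new -> 45 infected
Step 9: +5 new -> 50 infected
Step 10: +2 new -> 52 infected
Step 11: +1 new -> 53 infected
Step 12: +0 new -> 53 infected

Answer: 53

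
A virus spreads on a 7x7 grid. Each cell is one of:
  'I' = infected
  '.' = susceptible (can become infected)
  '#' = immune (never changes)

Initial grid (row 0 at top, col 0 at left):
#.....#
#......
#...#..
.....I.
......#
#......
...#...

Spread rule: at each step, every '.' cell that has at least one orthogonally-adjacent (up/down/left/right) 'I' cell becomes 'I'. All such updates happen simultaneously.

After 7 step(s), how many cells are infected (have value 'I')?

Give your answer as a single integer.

Step 0 (initial): 1 infected
Step 1: +4 new -> 5 infected
Step 2: +5 new -> 10 infected
Step 3: +9 new -> 19 infected
Step 4: +8 new -> 27 infected
Step 5: +6 new -> 33 infected
Step 6: +5 new -> 38 infected
Step 7: +2 new -> 40 infected

Answer: 40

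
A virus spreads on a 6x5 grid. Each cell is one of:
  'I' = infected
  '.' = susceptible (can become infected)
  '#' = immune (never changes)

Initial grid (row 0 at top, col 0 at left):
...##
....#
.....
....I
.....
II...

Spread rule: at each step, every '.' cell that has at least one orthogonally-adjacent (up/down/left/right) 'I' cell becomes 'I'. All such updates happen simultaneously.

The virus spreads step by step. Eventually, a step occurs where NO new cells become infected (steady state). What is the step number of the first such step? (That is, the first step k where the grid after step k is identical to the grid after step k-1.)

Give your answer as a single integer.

Answer: 6

Derivation:
Step 0 (initial): 3 infected
Step 1: +6 new -> 9 infected
Step 2: +8 new -> 17 infected
Step 3: +4 new -> 21 infected
Step 4: +3 new -> 24 infected
Step 5: +3 new -> 27 infected
Step 6: +0 new -> 27 infected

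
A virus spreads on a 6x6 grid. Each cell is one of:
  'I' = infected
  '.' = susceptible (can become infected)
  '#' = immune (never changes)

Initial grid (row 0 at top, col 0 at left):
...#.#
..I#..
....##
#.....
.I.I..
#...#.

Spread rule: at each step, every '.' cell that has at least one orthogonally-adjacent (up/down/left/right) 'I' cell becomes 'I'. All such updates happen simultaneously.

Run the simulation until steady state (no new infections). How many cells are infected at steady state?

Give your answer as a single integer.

Step 0 (initial): 3 infected
Step 1: +10 new -> 13 infected
Step 2: +8 new -> 21 infected
Step 3: +4 new -> 25 infected
Step 4: +0 new -> 25 infected

Answer: 25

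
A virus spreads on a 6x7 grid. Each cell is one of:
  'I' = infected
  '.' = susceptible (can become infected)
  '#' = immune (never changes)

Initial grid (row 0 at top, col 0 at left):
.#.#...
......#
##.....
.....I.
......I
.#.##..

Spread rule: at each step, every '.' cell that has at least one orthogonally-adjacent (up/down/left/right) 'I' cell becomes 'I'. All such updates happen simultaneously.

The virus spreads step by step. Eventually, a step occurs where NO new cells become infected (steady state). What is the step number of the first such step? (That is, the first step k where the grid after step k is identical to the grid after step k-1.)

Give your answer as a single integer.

Answer: 9

Derivation:
Step 0 (initial): 2 infected
Step 1: +5 new -> 7 infected
Step 2: +6 new -> 13 infected
Step 3: +5 new -> 18 infected
Step 4: +6 new -> 24 infected
Step 5: +4 new -> 28 infected
Step 6: +3 new -> 31 infected
Step 7: +2 new -> 33 infected
Step 8: +1 new -> 34 infected
Step 9: +0 new -> 34 infected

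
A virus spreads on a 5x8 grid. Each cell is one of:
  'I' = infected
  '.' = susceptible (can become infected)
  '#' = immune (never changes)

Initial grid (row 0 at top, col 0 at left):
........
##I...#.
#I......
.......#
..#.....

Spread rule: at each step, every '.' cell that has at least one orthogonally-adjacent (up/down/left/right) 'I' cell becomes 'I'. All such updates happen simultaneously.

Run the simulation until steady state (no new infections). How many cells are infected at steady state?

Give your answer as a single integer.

Step 0 (initial): 2 infected
Step 1: +4 new -> 6 infected
Step 2: +7 new -> 13 infected
Step 3: +6 new -> 19 infected
Step 4: +4 new -> 23 infected
Step 5: +4 new -> 27 infected
Step 6: +4 new -> 31 infected
Step 7: +2 new -> 33 infected
Step 8: +1 new -> 34 infected
Step 9: +0 new -> 34 infected

Answer: 34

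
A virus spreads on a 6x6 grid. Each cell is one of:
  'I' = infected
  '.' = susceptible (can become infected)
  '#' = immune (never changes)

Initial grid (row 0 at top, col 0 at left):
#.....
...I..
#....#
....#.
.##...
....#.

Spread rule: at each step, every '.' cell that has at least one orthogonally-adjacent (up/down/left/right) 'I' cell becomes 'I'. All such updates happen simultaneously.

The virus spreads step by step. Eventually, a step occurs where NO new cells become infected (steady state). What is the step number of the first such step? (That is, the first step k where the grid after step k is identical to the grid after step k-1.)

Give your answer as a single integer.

Step 0 (initial): 1 infected
Step 1: +4 new -> 5 infected
Step 2: +7 new -> 12 infected
Step 3: +6 new -> 18 infected
Step 4: +3 new -> 21 infected
Step 5: +3 new -> 24 infected
Step 6: +4 new -> 28 infected
Step 7: +1 new -> 29 infected
Step 8: +0 new -> 29 infected

Answer: 8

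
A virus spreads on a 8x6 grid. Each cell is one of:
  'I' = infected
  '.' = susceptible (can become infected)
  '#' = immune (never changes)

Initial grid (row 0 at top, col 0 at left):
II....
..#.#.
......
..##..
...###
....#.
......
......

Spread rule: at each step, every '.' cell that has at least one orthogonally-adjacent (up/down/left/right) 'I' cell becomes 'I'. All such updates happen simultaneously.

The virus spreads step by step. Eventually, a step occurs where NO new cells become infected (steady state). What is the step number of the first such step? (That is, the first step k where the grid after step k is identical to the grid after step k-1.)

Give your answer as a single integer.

Step 0 (initial): 2 infected
Step 1: +3 new -> 5 infected
Step 2: +3 new -> 8 infected
Step 3: +5 new -> 13 infected
Step 4: +4 new -> 17 infected
Step 5: +5 new -> 22 infected
Step 6: +5 new -> 27 infected
Step 7: +5 new -> 32 infected
Step 8: +2 new -> 34 infected
Step 9: +2 new -> 36 infected
Step 10: +2 new -> 38 infected
Step 11: +2 new -> 40 infected
Step 12: +0 new -> 40 infected

Answer: 12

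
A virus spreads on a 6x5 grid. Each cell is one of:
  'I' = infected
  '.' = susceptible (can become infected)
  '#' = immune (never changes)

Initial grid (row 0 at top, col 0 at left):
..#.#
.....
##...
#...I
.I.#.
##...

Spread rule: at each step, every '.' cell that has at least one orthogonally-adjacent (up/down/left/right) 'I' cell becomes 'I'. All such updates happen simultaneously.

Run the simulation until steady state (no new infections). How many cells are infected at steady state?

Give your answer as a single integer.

Answer: 22

Derivation:
Step 0 (initial): 2 infected
Step 1: +6 new -> 8 infected
Step 2: +5 new -> 13 infected
Step 3: +3 new -> 16 infected
Step 4: +2 new -> 18 infected
Step 5: +1 new -> 19 infected
Step 6: +2 new -> 21 infected
Step 7: +1 new -> 22 infected
Step 8: +0 new -> 22 infected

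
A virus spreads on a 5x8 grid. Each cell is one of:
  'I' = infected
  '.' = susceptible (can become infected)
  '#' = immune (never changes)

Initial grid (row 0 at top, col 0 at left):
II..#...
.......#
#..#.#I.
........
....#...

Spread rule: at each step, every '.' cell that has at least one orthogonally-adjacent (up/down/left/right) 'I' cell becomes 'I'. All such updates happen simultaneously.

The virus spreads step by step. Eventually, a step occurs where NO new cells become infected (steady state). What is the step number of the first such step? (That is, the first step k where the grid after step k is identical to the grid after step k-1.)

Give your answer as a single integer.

Step 0 (initial): 3 infected
Step 1: +6 new -> 9 infected
Step 2: +8 new -> 17 infected
Step 3: +9 new -> 26 infected
Step 4: +5 new -> 31 infected
Step 5: +3 new -> 34 infected
Step 6: +0 new -> 34 infected

Answer: 6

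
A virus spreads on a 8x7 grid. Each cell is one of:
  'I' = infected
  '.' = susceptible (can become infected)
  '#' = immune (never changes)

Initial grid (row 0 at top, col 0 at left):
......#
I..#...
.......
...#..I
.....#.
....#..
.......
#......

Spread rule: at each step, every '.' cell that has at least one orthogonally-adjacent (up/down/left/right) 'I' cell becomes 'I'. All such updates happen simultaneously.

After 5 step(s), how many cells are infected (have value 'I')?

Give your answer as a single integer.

Step 0 (initial): 2 infected
Step 1: +6 new -> 8 infected
Step 2: +8 new -> 16 infected
Step 3: +9 new -> 25 infected
Step 4: +10 new -> 35 infected
Step 5: +7 new -> 42 infected

Answer: 42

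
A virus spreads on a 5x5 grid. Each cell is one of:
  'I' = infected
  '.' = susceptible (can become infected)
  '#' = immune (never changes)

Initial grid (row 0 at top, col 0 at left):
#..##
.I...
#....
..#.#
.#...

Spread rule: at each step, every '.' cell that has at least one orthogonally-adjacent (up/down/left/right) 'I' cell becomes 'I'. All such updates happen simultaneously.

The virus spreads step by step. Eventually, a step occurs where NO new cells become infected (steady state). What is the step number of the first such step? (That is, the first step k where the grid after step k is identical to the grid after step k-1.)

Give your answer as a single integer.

Answer: 7

Derivation:
Step 0 (initial): 1 infected
Step 1: +4 new -> 5 infected
Step 2: +4 new -> 9 infected
Step 3: +3 new -> 12 infected
Step 4: +3 new -> 15 infected
Step 5: +1 new -> 16 infected
Step 6: +2 new -> 18 infected
Step 7: +0 new -> 18 infected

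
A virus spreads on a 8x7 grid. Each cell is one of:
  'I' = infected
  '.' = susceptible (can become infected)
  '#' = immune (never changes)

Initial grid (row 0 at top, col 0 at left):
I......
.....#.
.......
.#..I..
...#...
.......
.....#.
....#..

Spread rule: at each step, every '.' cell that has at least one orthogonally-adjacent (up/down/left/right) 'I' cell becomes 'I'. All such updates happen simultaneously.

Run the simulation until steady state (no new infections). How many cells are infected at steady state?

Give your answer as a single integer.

Answer: 51

Derivation:
Step 0 (initial): 2 infected
Step 1: +6 new -> 8 infected
Step 2: +10 new -> 18 infected
Step 3: +13 new -> 31 infected
Step 4: +7 new -> 38 infected
Step 5: +6 new -> 44 infected
Step 6: +4 new -> 48 infected
Step 7: +3 new -> 51 infected
Step 8: +0 new -> 51 infected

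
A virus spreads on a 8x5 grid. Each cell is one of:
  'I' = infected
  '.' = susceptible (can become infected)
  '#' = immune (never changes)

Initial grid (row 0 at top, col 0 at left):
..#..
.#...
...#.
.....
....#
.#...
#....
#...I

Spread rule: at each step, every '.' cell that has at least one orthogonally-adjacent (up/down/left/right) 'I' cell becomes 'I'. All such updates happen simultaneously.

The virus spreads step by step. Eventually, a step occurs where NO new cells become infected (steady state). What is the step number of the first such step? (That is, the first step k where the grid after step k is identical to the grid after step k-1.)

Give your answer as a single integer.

Answer: 13

Derivation:
Step 0 (initial): 1 infected
Step 1: +2 new -> 3 infected
Step 2: +3 new -> 6 infected
Step 3: +3 new -> 9 infected
Step 4: +3 new -> 12 infected
Step 5: +2 new -> 14 infected
Step 6: +3 new -> 17 infected
Step 7: +4 new -> 21 infected
Step 8: +5 new -> 26 infected
Step 9: +3 new -> 29 infected
Step 10: +2 new -> 31 infected
Step 11: +1 new -> 32 infected
Step 12: +1 new -> 33 infected
Step 13: +0 new -> 33 infected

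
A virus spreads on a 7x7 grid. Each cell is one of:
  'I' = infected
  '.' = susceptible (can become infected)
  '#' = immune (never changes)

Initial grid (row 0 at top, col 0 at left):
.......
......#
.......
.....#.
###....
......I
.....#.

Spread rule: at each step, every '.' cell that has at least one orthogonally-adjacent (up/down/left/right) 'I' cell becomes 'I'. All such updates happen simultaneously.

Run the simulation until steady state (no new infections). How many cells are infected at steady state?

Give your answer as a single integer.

Answer: 43

Derivation:
Step 0 (initial): 1 infected
Step 1: +3 new -> 4 infected
Step 2: +3 new -> 7 infected
Step 3: +4 new -> 11 infected
Step 4: +5 new -> 16 infected
Step 5: +5 new -> 21 infected
Step 6: +6 new -> 27 infected
Step 7: +6 new -> 33 infected
Step 8: +4 new -> 37 infected
Step 9: +3 new -> 40 infected
Step 10: +2 new -> 42 infected
Step 11: +1 new -> 43 infected
Step 12: +0 new -> 43 infected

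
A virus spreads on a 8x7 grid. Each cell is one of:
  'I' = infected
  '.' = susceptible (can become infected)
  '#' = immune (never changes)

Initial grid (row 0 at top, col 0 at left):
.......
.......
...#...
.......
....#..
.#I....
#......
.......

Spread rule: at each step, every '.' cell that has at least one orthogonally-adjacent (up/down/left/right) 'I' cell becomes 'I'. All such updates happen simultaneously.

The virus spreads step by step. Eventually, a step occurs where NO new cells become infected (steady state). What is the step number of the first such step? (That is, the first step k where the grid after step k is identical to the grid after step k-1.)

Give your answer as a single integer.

Answer: 10

Derivation:
Step 0 (initial): 1 infected
Step 1: +3 new -> 4 infected
Step 2: +7 new -> 11 infected
Step 3: +8 new -> 19 infected
Step 4: +10 new -> 29 infected
Step 5: +9 new -> 38 infected
Step 6: +7 new -> 45 infected
Step 7: +4 new -> 49 infected
Step 8: +2 new -> 51 infected
Step 9: +1 new -> 52 infected
Step 10: +0 new -> 52 infected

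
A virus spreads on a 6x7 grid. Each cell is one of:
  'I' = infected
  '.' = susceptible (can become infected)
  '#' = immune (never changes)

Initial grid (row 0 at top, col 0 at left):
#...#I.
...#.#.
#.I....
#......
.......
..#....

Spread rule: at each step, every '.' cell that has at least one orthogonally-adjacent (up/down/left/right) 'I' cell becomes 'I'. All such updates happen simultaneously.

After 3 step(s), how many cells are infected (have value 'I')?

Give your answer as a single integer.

Step 0 (initial): 2 infected
Step 1: +5 new -> 7 infected
Step 2: +7 new -> 14 infected
Step 3: +9 new -> 23 infected

Answer: 23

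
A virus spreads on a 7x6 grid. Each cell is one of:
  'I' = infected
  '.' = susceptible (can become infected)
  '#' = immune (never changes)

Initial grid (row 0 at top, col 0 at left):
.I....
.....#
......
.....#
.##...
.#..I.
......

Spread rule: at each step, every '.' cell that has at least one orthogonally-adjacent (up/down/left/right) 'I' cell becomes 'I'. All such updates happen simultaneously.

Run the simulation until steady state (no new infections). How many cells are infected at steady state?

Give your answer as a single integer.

Answer: 37

Derivation:
Step 0 (initial): 2 infected
Step 1: +7 new -> 9 infected
Step 2: +10 new -> 19 infected
Step 3: +8 new -> 27 infected
Step 4: +7 new -> 34 infected
Step 5: +2 new -> 36 infected
Step 6: +1 new -> 37 infected
Step 7: +0 new -> 37 infected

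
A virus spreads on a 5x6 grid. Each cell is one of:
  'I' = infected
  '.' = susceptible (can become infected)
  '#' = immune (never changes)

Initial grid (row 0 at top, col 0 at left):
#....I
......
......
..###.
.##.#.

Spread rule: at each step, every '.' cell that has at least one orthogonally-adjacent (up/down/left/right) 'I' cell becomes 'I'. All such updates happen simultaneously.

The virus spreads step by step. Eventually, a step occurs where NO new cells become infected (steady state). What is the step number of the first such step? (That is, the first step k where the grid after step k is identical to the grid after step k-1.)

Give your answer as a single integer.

Answer: 10

Derivation:
Step 0 (initial): 1 infected
Step 1: +2 new -> 3 infected
Step 2: +3 new -> 6 infected
Step 3: +4 new -> 10 infected
Step 4: +4 new -> 14 infected
Step 5: +2 new -> 16 infected
Step 6: +2 new -> 18 infected
Step 7: +2 new -> 20 infected
Step 8: +1 new -> 21 infected
Step 9: +1 new -> 22 infected
Step 10: +0 new -> 22 infected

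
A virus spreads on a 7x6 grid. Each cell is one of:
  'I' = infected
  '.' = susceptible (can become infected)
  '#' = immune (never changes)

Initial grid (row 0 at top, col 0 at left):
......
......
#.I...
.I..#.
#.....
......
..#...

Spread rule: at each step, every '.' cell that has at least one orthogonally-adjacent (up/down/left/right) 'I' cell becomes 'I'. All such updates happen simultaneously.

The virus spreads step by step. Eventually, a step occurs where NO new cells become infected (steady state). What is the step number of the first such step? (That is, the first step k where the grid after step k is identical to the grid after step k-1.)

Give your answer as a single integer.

Step 0 (initial): 2 infected
Step 1: +6 new -> 8 infected
Step 2: +7 new -> 15 infected
Step 3: +9 new -> 24 infected
Step 4: +7 new -> 31 infected
Step 5: +4 new -> 35 infected
Step 6: +2 new -> 37 infected
Step 7: +1 new -> 38 infected
Step 8: +0 new -> 38 infected

Answer: 8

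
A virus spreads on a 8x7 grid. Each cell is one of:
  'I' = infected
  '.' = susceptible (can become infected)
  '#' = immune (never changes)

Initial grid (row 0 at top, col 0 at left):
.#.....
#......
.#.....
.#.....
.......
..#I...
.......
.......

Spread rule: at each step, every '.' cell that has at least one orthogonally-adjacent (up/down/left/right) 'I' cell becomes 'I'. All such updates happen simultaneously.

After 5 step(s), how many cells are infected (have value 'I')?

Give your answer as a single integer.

Step 0 (initial): 1 infected
Step 1: +3 new -> 4 infected
Step 2: +7 new -> 11 infected
Step 3: +10 new -> 21 infected
Step 4: +11 new -> 32 infected
Step 5: +9 new -> 41 infected

Answer: 41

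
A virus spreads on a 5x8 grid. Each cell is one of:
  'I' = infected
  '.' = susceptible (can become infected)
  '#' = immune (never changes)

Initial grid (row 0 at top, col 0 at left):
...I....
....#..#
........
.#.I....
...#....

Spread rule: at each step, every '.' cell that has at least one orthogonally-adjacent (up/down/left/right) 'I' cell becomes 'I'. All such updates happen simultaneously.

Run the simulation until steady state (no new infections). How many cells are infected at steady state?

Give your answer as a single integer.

Answer: 36

Derivation:
Step 0 (initial): 2 infected
Step 1: +6 new -> 8 infected
Step 2: +8 new -> 16 infected
Step 3: +9 new -> 25 infected
Step 4: +8 new -> 33 infected
Step 5: +3 new -> 36 infected
Step 6: +0 new -> 36 infected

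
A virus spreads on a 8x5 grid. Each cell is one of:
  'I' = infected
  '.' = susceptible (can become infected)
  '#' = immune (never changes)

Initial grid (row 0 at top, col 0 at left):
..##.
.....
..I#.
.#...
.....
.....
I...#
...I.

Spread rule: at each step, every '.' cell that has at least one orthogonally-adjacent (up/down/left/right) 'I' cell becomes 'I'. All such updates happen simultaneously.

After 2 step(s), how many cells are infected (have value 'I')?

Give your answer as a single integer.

Answer: 22

Derivation:
Step 0 (initial): 3 infected
Step 1: +9 new -> 12 infected
Step 2: +10 new -> 22 infected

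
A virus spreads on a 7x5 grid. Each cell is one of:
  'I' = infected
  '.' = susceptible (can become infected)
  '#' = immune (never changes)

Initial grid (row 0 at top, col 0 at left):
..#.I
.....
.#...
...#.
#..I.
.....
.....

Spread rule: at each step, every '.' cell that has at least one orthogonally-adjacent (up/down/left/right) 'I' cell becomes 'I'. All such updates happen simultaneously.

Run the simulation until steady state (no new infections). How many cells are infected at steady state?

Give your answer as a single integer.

Step 0 (initial): 2 infected
Step 1: +5 new -> 7 infected
Step 2: +8 new -> 15 infected
Step 3: +7 new -> 22 infected
Step 4: +4 new -> 26 infected
Step 5: +4 new -> 30 infected
Step 6: +1 new -> 31 infected
Step 7: +0 new -> 31 infected

Answer: 31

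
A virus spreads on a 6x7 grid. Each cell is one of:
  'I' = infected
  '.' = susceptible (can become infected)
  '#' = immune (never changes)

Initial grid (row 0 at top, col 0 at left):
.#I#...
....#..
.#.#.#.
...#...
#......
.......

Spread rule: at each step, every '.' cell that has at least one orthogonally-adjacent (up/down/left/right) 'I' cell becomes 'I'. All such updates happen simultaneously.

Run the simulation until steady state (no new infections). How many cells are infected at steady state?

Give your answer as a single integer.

Step 0 (initial): 1 infected
Step 1: +1 new -> 2 infected
Step 2: +3 new -> 5 infected
Step 3: +2 new -> 7 infected
Step 4: +4 new -> 11 infected
Step 5: +4 new -> 15 infected
Step 6: +3 new -> 18 infected
Step 7: +4 new -> 22 infected
Step 8: +4 new -> 26 infected
Step 9: +2 new -> 28 infected
Step 10: +1 new -> 29 infected
Step 11: +1 new -> 30 infected
Step 12: +2 new -> 32 infected
Step 13: +1 new -> 33 infected
Step 14: +1 new -> 34 infected
Step 15: +0 new -> 34 infected

Answer: 34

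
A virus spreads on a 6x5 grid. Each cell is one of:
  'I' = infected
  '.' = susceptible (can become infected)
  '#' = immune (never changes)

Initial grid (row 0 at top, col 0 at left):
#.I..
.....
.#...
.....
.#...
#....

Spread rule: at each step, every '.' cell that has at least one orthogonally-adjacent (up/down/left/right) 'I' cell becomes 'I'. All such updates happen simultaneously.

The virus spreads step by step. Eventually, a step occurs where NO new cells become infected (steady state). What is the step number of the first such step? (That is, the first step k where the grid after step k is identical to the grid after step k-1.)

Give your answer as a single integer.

Step 0 (initial): 1 infected
Step 1: +3 new -> 4 infected
Step 2: +4 new -> 8 infected
Step 3: +4 new -> 12 infected
Step 4: +5 new -> 17 infected
Step 5: +4 new -> 21 infected
Step 6: +4 new -> 25 infected
Step 7: +1 new -> 26 infected
Step 8: +0 new -> 26 infected

Answer: 8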